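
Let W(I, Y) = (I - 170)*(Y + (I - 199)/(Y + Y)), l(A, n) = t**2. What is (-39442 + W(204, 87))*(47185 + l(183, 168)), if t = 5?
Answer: -149845625830/87 ≈ -1.7224e+9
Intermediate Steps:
l(A, n) = 25 (l(A, n) = 5**2 = 25)
W(I, Y) = (-170 + I)*(Y + (-199 + I)/(2*Y)) (W(I, Y) = (-170 + I)*(Y + (-199 + I)/((2*Y))) = (-170 + I)*(Y + (-199 + I)*(1/(2*Y))) = (-170 + I)*(Y + (-199 + I)/(2*Y)))
(-39442 + W(204, 87))*(47185 + l(183, 168)) = (-39442 + (1/2)*(33830 + 204**2 - 369*204 + 2*87**2*(-170 + 204))/87)*(47185 + 25) = (-39442 + (1/2)*(1/87)*(33830 + 41616 - 75276 + 2*7569*34))*47210 = (-39442 + (1/2)*(1/87)*(33830 + 41616 - 75276 + 514692))*47210 = (-39442 + (1/2)*(1/87)*514862)*47210 = (-39442 + 257431/87)*47210 = -3174023/87*47210 = -149845625830/87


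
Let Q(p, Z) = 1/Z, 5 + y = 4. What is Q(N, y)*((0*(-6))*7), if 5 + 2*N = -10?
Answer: 0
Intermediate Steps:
y = -1 (y = -5 + 4 = -1)
N = -15/2 (N = -5/2 + (½)*(-10) = -5/2 - 5 = -15/2 ≈ -7.5000)
Q(N, y)*((0*(-6))*7) = ((0*(-6))*7)/(-1) = -0*7 = -1*0 = 0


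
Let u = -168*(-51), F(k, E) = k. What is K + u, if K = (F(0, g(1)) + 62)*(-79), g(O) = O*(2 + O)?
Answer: 3670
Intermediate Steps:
u = 8568
K = -4898 (K = (0 + 62)*(-79) = 62*(-79) = -4898)
K + u = -4898 + 8568 = 3670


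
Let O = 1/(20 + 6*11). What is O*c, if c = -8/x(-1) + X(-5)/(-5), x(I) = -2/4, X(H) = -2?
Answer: 41/215 ≈ 0.19070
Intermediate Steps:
x(I) = -½ (x(I) = -2*¼ = -½)
O = 1/86 (O = 1/(20 + 66) = 1/86 ≈ 0.011628)
c = 82/5 (c = -8/(-½) - 2/(-5) = -8*(-2) - 2*(-⅕) = 16 + ⅖ = 82/5 ≈ 16.400)
O*c = (1/86)*(82/5) = 41/215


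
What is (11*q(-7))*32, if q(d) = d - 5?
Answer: -4224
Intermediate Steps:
q(d) = -5 + d
(11*q(-7))*32 = (11*(-5 - 7))*32 = (11*(-12))*32 = -132*32 = -4224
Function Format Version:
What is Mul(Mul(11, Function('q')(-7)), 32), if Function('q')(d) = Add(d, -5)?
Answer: -4224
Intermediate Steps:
Function('q')(d) = Add(-5, d)
Mul(Mul(11, Function('q')(-7)), 32) = Mul(Mul(11, Add(-5, -7)), 32) = Mul(Mul(11, -12), 32) = Mul(-132, 32) = -4224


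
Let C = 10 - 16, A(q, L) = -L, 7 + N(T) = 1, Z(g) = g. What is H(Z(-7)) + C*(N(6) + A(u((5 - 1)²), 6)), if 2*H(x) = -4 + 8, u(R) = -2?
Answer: 74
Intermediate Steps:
N(T) = -6 (N(T) = -7 + 1 = -6)
H(x) = 2 (H(x) = (-4 + 8)/2 = (½)*4 = 2)
C = -6
H(Z(-7)) + C*(N(6) + A(u((5 - 1)²), 6)) = 2 - 6*(-6 - 1*6) = 2 - 6*(-6 - 6) = 2 - 6*(-12) = 2 + 72 = 74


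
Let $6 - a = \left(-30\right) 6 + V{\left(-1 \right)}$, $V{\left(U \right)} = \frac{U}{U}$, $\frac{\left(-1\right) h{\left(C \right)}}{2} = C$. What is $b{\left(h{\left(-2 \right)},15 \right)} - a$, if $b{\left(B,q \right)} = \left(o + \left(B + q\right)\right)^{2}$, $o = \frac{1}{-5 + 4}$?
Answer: $139$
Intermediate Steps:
$h{\left(C \right)} = - 2 C$
$V{\left(U \right)} = 1$
$o = -1$ ($o = \frac{1}{-1} = -1$)
$b{\left(B,q \right)} = \left(-1 + B + q\right)^{2}$ ($b{\left(B,q \right)} = \left(-1 + \left(B + q\right)\right)^{2} = \left(-1 + B + q\right)^{2}$)
$a = 185$ ($a = 6 - \left(\left(-30\right) 6 + 1\right) = 6 - \left(-180 + 1\right) = 6 - -179 = 6 + 179 = 185$)
$b{\left(h{\left(-2 \right)},15 \right)} - a = \left(-1 - -4 + 15\right)^{2} - 185 = \left(-1 + 4 + 15\right)^{2} - 185 = 18^{2} - 185 = 324 - 185 = 139$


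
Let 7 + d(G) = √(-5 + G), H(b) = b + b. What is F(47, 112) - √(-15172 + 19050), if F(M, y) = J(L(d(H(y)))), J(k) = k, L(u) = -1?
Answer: -1 - √3878 ≈ -63.274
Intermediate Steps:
H(b) = 2*b
d(G) = -7 + √(-5 + G)
F(M, y) = -1
F(47, 112) - √(-15172 + 19050) = -1 - √(-15172 + 19050) = -1 - √3878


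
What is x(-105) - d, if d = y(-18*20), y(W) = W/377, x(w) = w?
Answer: -39225/377 ≈ -104.05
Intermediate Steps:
y(W) = W/377 (y(W) = W*(1/377) = W/377)
d = -360/377 (d = (-18*20)/377 = (1/377)*(-360) = -360/377 ≈ -0.95491)
x(-105) - d = -105 - 1*(-360/377) = -105 + 360/377 = -39225/377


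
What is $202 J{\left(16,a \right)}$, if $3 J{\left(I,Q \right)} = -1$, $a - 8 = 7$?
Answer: $- \frac{202}{3} \approx -67.333$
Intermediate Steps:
$a = 15$ ($a = 8 + 7 = 15$)
$J{\left(I,Q \right)} = - \frac{1}{3}$ ($J{\left(I,Q \right)} = \frac{1}{3} \left(-1\right) = - \frac{1}{3}$)
$202 J{\left(16,a \right)} = 202 \left(- \frac{1}{3}\right) = - \frac{202}{3}$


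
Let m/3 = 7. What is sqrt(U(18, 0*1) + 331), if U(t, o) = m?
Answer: 4*sqrt(22) ≈ 18.762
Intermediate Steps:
m = 21 (m = 3*7 = 21)
U(t, o) = 21
sqrt(U(18, 0*1) + 331) = sqrt(21 + 331) = sqrt(352) = 4*sqrt(22)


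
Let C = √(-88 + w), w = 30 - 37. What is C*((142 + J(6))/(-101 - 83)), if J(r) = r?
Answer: -37*I*√95/46 ≈ -7.8398*I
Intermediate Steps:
w = -7
C = I*√95 (C = √(-88 - 7) = √(-95) = I*√95 ≈ 9.7468*I)
C*((142 + J(6))/(-101 - 83)) = (I*√95)*((142 + 6)/(-101 - 83)) = (I*√95)*(148/(-184)) = (I*√95)*(148*(-1/184)) = (I*√95)*(-37/46) = -37*I*√95/46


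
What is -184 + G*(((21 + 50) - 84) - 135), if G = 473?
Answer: -70188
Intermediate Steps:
-184 + G*(((21 + 50) - 84) - 135) = -184 + 473*(((21 + 50) - 84) - 135) = -184 + 473*((71 - 84) - 135) = -184 + 473*(-13 - 135) = -184 + 473*(-148) = -184 - 70004 = -70188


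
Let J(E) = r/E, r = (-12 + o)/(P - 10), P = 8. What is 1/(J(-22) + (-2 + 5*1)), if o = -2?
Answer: 22/59 ≈ 0.37288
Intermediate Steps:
r = 7 (r = (-12 - 2)/(8 - 10) = -14/(-2) = -14*(-½) = 7)
J(E) = 7/E
1/(J(-22) + (-2 + 5*1)) = 1/(7/(-22) + (-2 + 5*1)) = 1/(7*(-1/22) + (-2 + 5)) = 1/(-7/22 + 3) = 1/(59/22) = 22/59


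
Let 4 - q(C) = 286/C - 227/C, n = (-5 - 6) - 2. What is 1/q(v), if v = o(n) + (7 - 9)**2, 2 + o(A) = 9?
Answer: -11/15 ≈ -0.73333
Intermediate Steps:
n = -13 (n = -11 - 2 = -13)
o(A) = 7 (o(A) = -2 + 9 = 7)
v = 11 (v = 7 + (7 - 9)**2 = 7 + (-2)**2 = 7 + 4 = 11)
q(C) = 4 - 59/C (q(C) = 4 - (286/C - 227/C) = 4 - 59/C)
1/q(v) = 1/(4 - 59/11) = 1/(-15/11) = -11/15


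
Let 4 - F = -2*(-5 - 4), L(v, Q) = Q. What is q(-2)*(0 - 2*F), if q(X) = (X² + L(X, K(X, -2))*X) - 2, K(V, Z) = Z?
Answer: 168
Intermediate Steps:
F = -14 (F = 4 - (-2)*(-5 - 4) = 4 - (-2)*(-9) = 4 - 1*18 = 4 - 18 = -14)
q(X) = -2 + X² - 2*X (q(X) = (X² - 2*X) - 2 = -2 + X² - 2*X)
q(-2)*(0 - 2*F) = (-2 + (-2)² - 2*(-2))*(0 - 2*(-14)) = (-2 + 4 + 4)*(0 + 28) = 6*28 = 168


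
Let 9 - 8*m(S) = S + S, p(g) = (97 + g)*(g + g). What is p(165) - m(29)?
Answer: 691729/8 ≈ 86466.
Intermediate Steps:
p(g) = 2*g*(97 + g) (p(g) = (97 + g)*(2*g) = 2*g*(97 + g))
m(S) = 9/8 - S/4 (m(S) = 9/8 - (S + S)/8 = 9/8 - S/4)
p(165) - m(29) = 2*165*(97 + 165) - (9/8 - ¼*29) = 2*165*262 - (9/8 - 29/4) = 86460 - 1*(-49/8) = 86460 + 49/8 = 691729/8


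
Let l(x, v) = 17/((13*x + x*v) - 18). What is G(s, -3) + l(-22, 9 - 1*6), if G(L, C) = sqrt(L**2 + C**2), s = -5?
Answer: -17/370 + sqrt(34) ≈ 5.7850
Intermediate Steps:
l(x, v) = 17/(-18 + 13*x + v*x) (l(x, v) = 17/((13*x + v*x) - 18) = 17/(-18 + 13*x + v*x))
G(L, C) = sqrt(C**2 + L**2)
G(s, -3) + l(-22, 9 - 1*6) = sqrt((-3)**2 + (-5)**2) + 17/(-18 + 13*(-22) + (9 - 1*6)*(-22)) = sqrt(9 + 25) + 17/(-18 - 286 + (9 - 6)*(-22)) = sqrt(34) + 17/(-18 - 286 + 3*(-22)) = sqrt(34) + 17/(-18 - 286 - 66) = sqrt(34) + 17/(-370) = sqrt(34) + 17*(-1/370) = sqrt(34) - 17/370 = -17/370 + sqrt(34)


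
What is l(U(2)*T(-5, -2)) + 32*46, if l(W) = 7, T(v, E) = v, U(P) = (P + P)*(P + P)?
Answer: 1479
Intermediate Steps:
U(P) = 4*P² (U(P) = (2*P)*(2*P) = 4*P²)
l(U(2)*T(-5, -2)) + 32*46 = 7 + 32*46 = 7 + 1472 = 1479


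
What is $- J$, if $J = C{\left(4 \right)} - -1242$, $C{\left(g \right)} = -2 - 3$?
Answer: $-1237$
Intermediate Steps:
$C{\left(g \right)} = -5$ ($C{\left(g \right)} = -2 - 3 = -5$)
$J = 1237$ ($J = -5 - -1242 = -5 + 1242 = 1237$)
$- J = \left(-1\right) 1237 = -1237$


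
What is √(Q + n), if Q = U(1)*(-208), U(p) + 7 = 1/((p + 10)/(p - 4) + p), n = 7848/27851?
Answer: √1190108934982/27851 ≈ 39.170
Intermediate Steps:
n = 7848/27851 (n = 7848*(1/27851) = 7848/27851 ≈ 0.28179)
U(p) = -7 + 1/(p + (10 + p)/(-4 + p)) (U(p) = -7 + 1/((p + 10)/(p - 4) + p) = -7 + 1/((10 + p)/(-4 + p) + p) = -7 + 1/(p + (10 + p)/(-4 + p)))
Q = 1534 (Q = ((-74 - 7*1² + 22*1)/(10 + 1² - 3*1))*(-208) = ((-74 - 7*1 + 22)/(10 + 1 - 3))*(-208) = ((-74 - 7 + 22)/8)*(-208) = ((⅛)*(-59))*(-208) = -59/8*(-208) = 1534)
√(Q + n) = √(1534 + 7848/27851) = √(42731282/27851) = √1190108934982/27851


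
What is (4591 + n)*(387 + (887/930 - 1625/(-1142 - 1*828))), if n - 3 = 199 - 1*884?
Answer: 46405129301/30535 ≈ 1.5197e+6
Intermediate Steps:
n = -682 (n = 3 + (199 - 1*884) = 3 + (199 - 884) = 3 - 685 = -682)
(4591 + n)*(387 + (887/930 - 1625/(-1142 - 1*828))) = (4591 - 682)*(387 + (887/930 - 1625/(-1142 - 1*828))) = 3909*(387 + (887*(1/930) - 1625/(-1142 - 828))) = 3909*(387 + (887/930 - 1625/(-1970))) = 3909*(387 + (887/930 - 1625*(-1/1970))) = 3909*(387 + (887/930 + 325/394)) = 3909*(387 + 162932/91605) = 3909*(35614067/91605) = 46405129301/30535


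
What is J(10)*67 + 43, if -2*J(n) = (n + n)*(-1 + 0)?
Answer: 713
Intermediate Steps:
J(n) = n (J(n) = -(n + n)*(-1 + 0)/2 = -2*n*(-1)/2 = -(-1)*n = n)
J(10)*67 + 43 = 10*67 + 43 = 670 + 43 = 713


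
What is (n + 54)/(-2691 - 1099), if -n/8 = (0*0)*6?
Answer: -27/1895 ≈ -0.014248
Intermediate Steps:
n = 0 (n = -8*0*0*6 = -0*6 = -8*0 = 0)
(n + 54)/(-2691 - 1099) = (0 + 54)/(-2691 - 1099) = 54/(-3790) = 54*(-1/3790) = -27/1895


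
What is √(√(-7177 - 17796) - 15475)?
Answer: √(-15475 + I*√24973) ≈ 0.6352 + 124.4*I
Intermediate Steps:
√(√(-7177 - 17796) - 15475) = √(√(-24973) - 15475) = √(I*√24973 - 15475) = √(-15475 + I*√24973)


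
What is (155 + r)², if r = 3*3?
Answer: 26896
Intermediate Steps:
r = 9
(155 + r)² = (155 + 9)² = 164² = 26896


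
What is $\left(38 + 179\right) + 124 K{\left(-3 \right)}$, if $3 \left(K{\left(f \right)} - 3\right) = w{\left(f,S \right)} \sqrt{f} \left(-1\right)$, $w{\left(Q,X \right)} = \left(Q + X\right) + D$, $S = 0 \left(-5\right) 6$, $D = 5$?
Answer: $589 - \frac{248 i \sqrt{3}}{3} \approx 589.0 - 143.18 i$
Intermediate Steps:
$S = 0$ ($S = 0 \cdot 6 = 0$)
$w{\left(Q,X \right)} = 5 + Q + X$ ($w{\left(Q,X \right)} = \left(Q + X\right) + 5 = 5 + Q + X$)
$K{\left(f \right)} = 3 - \frac{\sqrt{f} \left(5 + f\right)}{3}$ ($K{\left(f \right)} = 3 + \frac{\left(5 + f + 0\right) \sqrt{f} \left(-1\right)}{3} = 3 + \frac{\left(5 + f\right) \sqrt{f} \left(-1\right)}{3} = 3 + \frac{\sqrt{f} \left(5 + f\right) \left(-1\right)}{3} = 3 + \frac{\left(-1\right) \sqrt{f} \left(5 + f\right)}{3} = 3 - \frac{\sqrt{f} \left(5 + f\right)}{3}$)
$\left(38 + 179\right) + 124 K{\left(-3 \right)} = \left(38 + 179\right) + 124 \left(3 - \frac{\sqrt{-3} \left(5 - 3\right)}{3}\right) = 217 + 124 \left(3 - \frac{1}{3} i \sqrt{3} \cdot 2\right) = 217 + 124 \left(3 - \frac{2 i \sqrt{3}}{3}\right) = 217 + \left(372 - \frac{248 i \sqrt{3}}{3}\right) = 589 - \frac{248 i \sqrt{3}}{3}$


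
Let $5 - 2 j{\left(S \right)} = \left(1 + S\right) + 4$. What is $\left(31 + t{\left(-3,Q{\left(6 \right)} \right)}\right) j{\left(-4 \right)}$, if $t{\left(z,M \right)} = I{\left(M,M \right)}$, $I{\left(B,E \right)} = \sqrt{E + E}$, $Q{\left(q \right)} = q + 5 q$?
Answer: $62 + 12 \sqrt{2} \approx 78.971$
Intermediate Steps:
$j{\left(S \right)} = - \frac{S}{2}$ ($j{\left(S \right)} = \frac{5}{2} - \frac{\left(1 + S\right) + 4}{2} = \frac{5}{2} - \frac{5 + S}{2} = \frac{5}{2} - \left(\frac{5}{2} + \frac{S}{2}\right) = - \frac{S}{2}$)
$Q{\left(q \right)} = 6 q$
$I{\left(B,E \right)} = \sqrt{2} \sqrt{E}$ ($I{\left(B,E \right)} = \sqrt{2 E} = \sqrt{2} \sqrt{E}$)
$t{\left(z,M \right)} = \sqrt{2} \sqrt{M}$
$\left(31 + t{\left(-3,Q{\left(6 \right)} \right)}\right) j{\left(-4 \right)} = \left(31 + \sqrt{2} \sqrt{6 \cdot 6}\right) \left(\left(- \frac{1}{2}\right) \left(-4\right)\right) = \left(31 + \sqrt{2} \sqrt{36}\right) 2 = \left(31 + \sqrt{2} \cdot 6\right) 2 = \left(31 + 6 \sqrt{2}\right) 2 = 62 + 12 \sqrt{2}$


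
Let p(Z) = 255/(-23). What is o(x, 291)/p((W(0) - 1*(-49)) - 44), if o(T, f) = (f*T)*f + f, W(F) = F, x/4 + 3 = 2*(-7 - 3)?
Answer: 59726101/85 ≈ 7.0266e+5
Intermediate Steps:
x = -92 (x = -12 + 4*(2*(-7 - 3)) = -12 + 4*(2*(-10)) = -12 + 4*(-20) = -12 - 80 = -92)
o(T, f) = f + T*f**2 (o(T, f) = (T*f)*f + f = T*f**2 + f = f + T*f**2)
p(Z) = -255/23 (p(Z) = 255*(-1/23) = -255/23)
o(x, 291)/p((W(0) - 1*(-49)) - 44) = (291*(1 - 92*291))/(-255/23) = (291*(1 - 26772))*(-23/255) = (291*(-26771))*(-23/255) = -7790361*(-23/255) = 59726101/85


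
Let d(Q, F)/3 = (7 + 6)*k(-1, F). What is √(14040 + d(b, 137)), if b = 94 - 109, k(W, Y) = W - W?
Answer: 6*√390 ≈ 118.49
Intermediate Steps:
k(W, Y) = 0
b = -15
d(Q, F) = 0 (d(Q, F) = 3*((7 + 6)*0) = 3*(13*0) = 3*0 = 0)
√(14040 + d(b, 137)) = √(14040 + 0) = √14040 = 6*√390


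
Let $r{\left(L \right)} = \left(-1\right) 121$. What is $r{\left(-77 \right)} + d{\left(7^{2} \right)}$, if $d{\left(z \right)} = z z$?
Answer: $2280$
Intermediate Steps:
$d{\left(z \right)} = z^{2}$
$r{\left(L \right)} = -121$
$r{\left(-77 \right)} + d{\left(7^{2} \right)} = -121 + \left(7^{2}\right)^{2} = -121 + 49^{2} = -121 + 2401 = 2280$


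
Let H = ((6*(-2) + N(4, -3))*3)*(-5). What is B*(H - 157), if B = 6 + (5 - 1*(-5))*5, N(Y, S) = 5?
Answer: -2912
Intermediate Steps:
B = 56 (B = 6 + (5 + 5)*5 = 6 + 10*5 = 6 + 50 = 56)
H = 105 (H = ((6*(-2) + 5)*3)*(-5) = ((-12 + 5)*3)*(-5) = -7*3*(-5) = -21*(-5) = 105)
B*(H - 157) = 56*(105 - 157) = 56*(-52) = -2912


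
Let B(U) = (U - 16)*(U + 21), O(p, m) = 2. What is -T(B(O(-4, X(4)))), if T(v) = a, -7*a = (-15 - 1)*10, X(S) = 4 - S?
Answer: -160/7 ≈ -22.857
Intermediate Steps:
B(U) = (-16 + U)*(21 + U)
a = 160/7 (a = -(-15 - 1)*10/7 = -(-16)*10/7 = -⅐*(-160) = 160/7 ≈ 22.857)
T(v) = 160/7
-T(B(O(-4, X(4)))) = -1*160/7 = -160/7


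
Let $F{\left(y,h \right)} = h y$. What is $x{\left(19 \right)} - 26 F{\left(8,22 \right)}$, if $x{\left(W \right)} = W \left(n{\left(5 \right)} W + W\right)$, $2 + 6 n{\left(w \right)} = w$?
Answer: $- \frac{8069}{2} \approx -4034.5$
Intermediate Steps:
$n{\left(w \right)} = - \frac{1}{3} + \frac{w}{6}$
$x{\left(W \right)} = \frac{3 W^{2}}{2}$ ($x{\left(W \right)} = W \left(\left(- \frac{1}{3} + \frac{1}{6} \cdot 5\right) W + W\right) = W \left(\left(- \frac{1}{3} + \frac{5}{6}\right) W + W\right) = W \left(\frac{W}{2} + W\right) = W \frac{3 W}{2} = \frac{3 W^{2}}{2}$)
$x{\left(19 \right)} - 26 F{\left(8,22 \right)} = \frac{3 \cdot 19^{2}}{2} - 26 \cdot 22 \cdot 8 = \frac{3}{2} \cdot 361 - 4576 = \frac{1083}{2} - 4576 = - \frac{8069}{2}$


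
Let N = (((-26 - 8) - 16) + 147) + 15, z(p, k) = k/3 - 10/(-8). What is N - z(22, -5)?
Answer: 1349/12 ≈ 112.42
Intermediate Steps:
z(p, k) = 5/4 + k/3 (z(p, k) = k*(⅓) - 10*(-⅛) = k/3 + 5/4 = 5/4 + k/3)
N = 112 (N = ((-34 - 16) + 147) + 15 = (-50 + 147) + 15 = 97 + 15 = 112)
N - z(22, -5) = 112 - (5/4 + (⅓)*(-5)) = 112 - (5/4 - 5/3) = 112 - 1*(-5/12) = 112 + 5/12 = 1349/12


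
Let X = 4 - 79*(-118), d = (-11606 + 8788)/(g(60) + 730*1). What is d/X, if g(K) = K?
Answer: -1409/3683770 ≈ -0.00038249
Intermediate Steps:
d = -1409/395 (d = (-11606 + 8788)/(60 + 730*1) = -2818/(60 + 730) = -2818/790 = -2818*1/790 = -1409/395 ≈ -3.5671)
X = 9326 (X = 4 + 9322 = 9326)
d/X = -1409/395/9326 = -1409/395*1/9326 = -1409/3683770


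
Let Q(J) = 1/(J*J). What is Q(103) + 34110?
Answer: 361872991/10609 ≈ 34110.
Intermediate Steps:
Q(J) = J**(-2)
Q(103) + 34110 = 103**(-2) + 34110 = 1/10609 + 34110 = 361872991/10609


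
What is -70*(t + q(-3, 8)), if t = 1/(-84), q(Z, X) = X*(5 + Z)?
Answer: -6715/6 ≈ -1119.2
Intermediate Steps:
t = -1/84 ≈ -0.011905
-70*(t + q(-3, 8)) = -70*(-1/84 + 8*(5 - 3)) = -70*(-1/84 + 8*2) = -70*(-1/84 + 16) = -70*1343/84 = -6715/6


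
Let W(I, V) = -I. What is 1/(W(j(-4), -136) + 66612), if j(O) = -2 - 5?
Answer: 1/66619 ≈ 1.5011e-5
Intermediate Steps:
j(O) = -7
1/(W(j(-4), -136) + 66612) = 1/(-1*(-7) + 66612) = 1/(7 + 66612) = 1/66619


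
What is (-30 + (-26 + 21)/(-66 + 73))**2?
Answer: 46225/49 ≈ 943.37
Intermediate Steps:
(-30 + (-26 + 21)/(-66 + 73))**2 = (-30 - 5/7)**2 = (-215/7)**2 = 46225/49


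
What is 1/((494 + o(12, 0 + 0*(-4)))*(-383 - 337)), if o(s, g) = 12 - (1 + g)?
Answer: -1/363600 ≈ -2.7503e-6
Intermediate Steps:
o(s, g) = 11 - g (o(s, g) = 12 + (-1 - g) = 11 - g)
1/((494 + o(12, 0 + 0*(-4)))*(-383 - 337)) = 1/((494 + (11 - (0 + 0*(-4))))*(-383 - 337)) = 1/((494 + (11 - (0 + 0)))*(-720)) = 1/((494 + (11 - 1*0))*(-720)) = 1/((494 + (11 + 0))*(-720)) = 1/((494 + 11)*(-720)) = 1/(505*(-720)) = 1/(-363600) = -1/363600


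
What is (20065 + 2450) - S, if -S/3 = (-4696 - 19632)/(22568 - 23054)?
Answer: 1835879/81 ≈ 22665.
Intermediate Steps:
S = -12164/81 (S = -3*(-4696 - 19632)/(22568 - 23054) = -(-72984)/(-486) = -(-72984)*(-1)/486 = -3*12164/243 = -12164/81 ≈ -150.17)
(20065 + 2450) - S = (20065 + 2450) - 1*(-12164/81) = 22515 + 12164/81 = 1835879/81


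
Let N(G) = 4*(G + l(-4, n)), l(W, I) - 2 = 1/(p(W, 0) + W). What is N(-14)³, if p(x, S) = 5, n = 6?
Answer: -85184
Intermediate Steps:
l(W, I) = 2 + 1/(5 + W)
N(G) = 12 + 4*G (N(G) = 4*(G + (11 + 2*(-4))/(5 - 4)) = 4*(G + (11 - 8)/1) = 4*(G + 1*3) = 4*(G + 3) = 4*(3 + G) = 12 + 4*G)
N(-14)³ = (12 + 4*(-14))³ = (12 - 56)³ = (-44)³ = -85184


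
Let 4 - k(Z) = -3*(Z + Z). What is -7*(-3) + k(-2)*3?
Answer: -3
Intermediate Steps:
k(Z) = 4 + 6*Z (k(Z) = 4 - (-3)*(Z + Z) = 4 - (-3)*2*Z = 4 - (-6)*Z = 4 + 6*Z)
-7*(-3) + k(-2)*3 = -7*(-3) + (4 + 6*(-2))*3 = 21 + (4 - 12)*3 = 21 - 8*3 = 21 - 24 = -3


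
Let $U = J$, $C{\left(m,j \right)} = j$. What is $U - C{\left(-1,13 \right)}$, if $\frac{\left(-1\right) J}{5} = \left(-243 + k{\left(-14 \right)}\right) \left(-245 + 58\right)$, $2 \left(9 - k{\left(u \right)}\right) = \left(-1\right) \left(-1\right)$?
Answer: $- \frac{438541}{2} \approx -2.1927 \cdot 10^{5}$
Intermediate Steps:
$k{\left(u \right)} = \frac{17}{2}$ ($k{\left(u \right)} = 9 - \frac{\left(-1\right) \left(-1\right)}{2} = 9 - \frac{1}{2} = \frac{17}{2}$)
$J = - \frac{438515}{2}$ ($J = - 5 \left(-243 + \frac{17}{2}\right) \left(-245 + 58\right) = - 5 \left(\left(- \frac{469}{2}\right) \left(-187\right)\right) = \left(-5\right) \frac{87703}{2} = - \frac{438515}{2} \approx -2.1926 \cdot 10^{5}$)
$U = - \frac{438515}{2} \approx -2.1926 \cdot 10^{5}$
$U - C{\left(-1,13 \right)} = - \frac{438515}{2} - 13 = - \frac{438541}{2}$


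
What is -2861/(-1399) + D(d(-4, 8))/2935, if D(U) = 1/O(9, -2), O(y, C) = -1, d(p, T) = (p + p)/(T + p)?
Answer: 8395636/4106065 ≈ 2.0447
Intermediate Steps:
d(p, T) = 2*p/(T + p) (d(p, T) = (2*p)/(T + p) = 2*p/(T + p))
D(U) = -1 (D(U) = 1/(-1) = -1)
-2861/(-1399) + D(d(-4, 8))/2935 = -2861/(-1399) - 1/2935 = -2861*(-1/1399) - 1*1/2935 = 2861/1399 - 1/2935 = 8395636/4106065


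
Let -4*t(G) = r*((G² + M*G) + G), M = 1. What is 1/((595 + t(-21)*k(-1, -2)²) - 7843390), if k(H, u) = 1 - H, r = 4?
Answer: -1/7844391 ≈ -1.2748e-7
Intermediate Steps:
t(G) = -G² - 2*G (t(G) = -((G² + 1*G) + G) = -((G² + G) + G) = -((G + G²) + G) = -(G² + 2*G) = -(4*G² + 8*G)/4 = -G² - 2*G)
1/((595 + t(-21)*k(-1, -2)²) - 7843390) = 1/((595 + (-1*(-21)*(2 - 21))*(1 - 1*(-1))²) - 7843390) = 1/((595 + (-1*(-21)*(-19))*(1 + 1)²) - 7843390) = 1/((595 - 399*2²) - 7843390) = 1/((595 - 399*4) - 7843390) = 1/((595 - 1596) - 7843390) = 1/(-1001 - 7843390) = 1/(-7844391) = -1/7844391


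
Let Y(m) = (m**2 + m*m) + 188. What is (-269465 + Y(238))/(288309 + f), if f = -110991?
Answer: -155989/177318 ≈ -0.87971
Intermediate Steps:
Y(m) = 188 + 2*m**2 (Y(m) = (m**2 + m**2) + 188 = 2*m**2 + 188 = 188 + 2*m**2)
(-269465 + Y(238))/(288309 + f) = (-269465 + (188 + 2*238**2))/(288309 - 110991) = (-269465 + (188 + 2*56644))/177318 = (-269465 + (188 + 113288))*(1/177318) = (-269465 + 113476)*(1/177318) = -155989*1/177318 = -155989/177318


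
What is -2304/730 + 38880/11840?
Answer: 3447/27010 ≈ 0.12762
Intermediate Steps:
-2304/730 + 38880/11840 = -2304*1/730 + 38880*(1/11840) = -1152/365 + 243/74 = 3447/27010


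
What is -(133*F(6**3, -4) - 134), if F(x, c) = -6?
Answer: 932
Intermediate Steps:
-(133*F(6**3, -4) - 134) = -(133*(-6) - 134) = -(-798 - 134) = -1*(-932) = 932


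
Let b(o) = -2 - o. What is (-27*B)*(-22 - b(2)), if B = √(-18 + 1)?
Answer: 486*I*√17 ≈ 2003.8*I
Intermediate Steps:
B = I*√17 (B = √(-17) = I*√17 ≈ 4.1231*I)
(-27*B)*(-22 - b(2)) = (-27*I*√17)*(-22 - (-2 - 1*2)) = (-27*I*√17)*(-22 - (-2 - 2)) = (-27*I*√17)*(-22 - 1*(-4)) = (-27*I*√17)*(-22 + 4) = -27*I*√17*(-18) = 486*I*√17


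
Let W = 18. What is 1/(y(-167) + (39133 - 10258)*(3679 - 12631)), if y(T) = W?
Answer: -1/258488982 ≈ -3.8686e-9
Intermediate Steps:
y(T) = 18
1/(y(-167) + (39133 - 10258)*(3679 - 12631)) = 1/(18 + (39133 - 10258)*(3679 - 12631)) = 1/(18 + 28875*(-8952)) = 1/(18 - 258489000) = 1/(-258488982) = -1/258488982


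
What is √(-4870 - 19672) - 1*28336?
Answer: -28336 + I*√24542 ≈ -28336.0 + 156.66*I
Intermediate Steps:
√(-4870 - 19672) - 1*28336 = √(-24542) - 28336 = I*√24542 - 28336 = -28336 + I*√24542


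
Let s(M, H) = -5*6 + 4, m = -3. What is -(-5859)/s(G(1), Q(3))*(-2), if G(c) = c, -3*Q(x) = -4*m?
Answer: 5859/13 ≈ 450.69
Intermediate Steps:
Q(x) = -4 (Q(x) = -(-4)*(-3)/3 = -⅓*12 = -4)
s(M, H) = -26 (s(M, H) = -30 + 4 = -26)
-(-5859)/s(G(1), Q(3))*(-2) = -(-5859)/(-26)*(-2) = -(-5859)*(-1)/26*(-2) = -93*63/26*(-2) = -5859/26*(-2) = 5859/13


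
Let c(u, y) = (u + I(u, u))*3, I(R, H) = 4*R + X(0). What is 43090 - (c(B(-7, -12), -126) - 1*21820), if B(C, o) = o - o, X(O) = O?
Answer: 64910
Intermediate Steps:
I(R, H) = 4*R (I(R, H) = 4*R + 0 = 4*R)
B(C, o) = 0
c(u, y) = 15*u (c(u, y) = (u + 4*u)*3 = (5*u)*3 = 15*u)
43090 - (c(B(-7, -12), -126) - 1*21820) = 43090 - (15*0 - 1*21820) = 43090 - (0 - 21820) = 43090 - 1*(-21820) = 43090 + 21820 = 64910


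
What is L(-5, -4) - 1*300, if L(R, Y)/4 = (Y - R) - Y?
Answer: -280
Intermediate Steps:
L(R, Y) = -4*R (L(R, Y) = 4*((Y - R) - Y) = 4*(-R) = -4*R)
L(-5, -4) - 1*300 = -4*(-5) - 1*300 = 20 - 300 = -280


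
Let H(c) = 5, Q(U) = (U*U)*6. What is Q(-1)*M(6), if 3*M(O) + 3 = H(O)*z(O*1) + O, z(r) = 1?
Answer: 16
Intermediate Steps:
Q(U) = 6*U² (Q(U) = U²*6 = 6*U²)
M(O) = ⅔ + O/3 (M(O) = -1 + (5*1 + O)/3 = -1 + (5 + O)/3 = -1 + (5/3 + O/3) = ⅔ + O/3)
Q(-1)*M(6) = (6*(-1)²)*(⅔ + (⅓)*6) = (6*1)*(⅔ + 2) = 6*(8/3) = 16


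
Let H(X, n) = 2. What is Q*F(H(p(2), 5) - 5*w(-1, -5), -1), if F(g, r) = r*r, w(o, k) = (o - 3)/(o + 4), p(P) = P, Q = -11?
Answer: -11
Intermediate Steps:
w(o, k) = (-3 + o)/(4 + o)
F(g, r) = r²
Q*F(H(p(2), 5) - 5*w(-1, -5), -1) = -11*(-1)² = -11*1 = -11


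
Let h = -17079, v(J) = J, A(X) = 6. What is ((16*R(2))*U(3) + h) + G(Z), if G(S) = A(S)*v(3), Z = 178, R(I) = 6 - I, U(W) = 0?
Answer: -17061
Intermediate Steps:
G(S) = 18 (G(S) = 6*3 = 18)
((16*R(2))*U(3) + h) + G(Z) = ((16*(6 - 1*2))*0 - 17079) + 18 = ((16*(6 - 2))*0 - 17079) + 18 = ((16*4)*0 - 17079) + 18 = (64*0 - 17079) + 18 = (0 - 17079) + 18 = -17079 + 18 = -17061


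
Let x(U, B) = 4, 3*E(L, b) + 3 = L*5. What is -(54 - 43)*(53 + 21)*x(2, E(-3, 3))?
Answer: -3256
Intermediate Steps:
E(L, b) = -1 + 5*L/3 (E(L, b) = -1 + (L*5)/3 = -1 + (5*L)/3 = -1 + 5*L/3)
-(54 - 43)*(53 + 21)*x(2, E(-3, 3)) = -(54 - 43)*(53 + 21)*4 = -11*74*4 = -814*4 = -1*3256 = -3256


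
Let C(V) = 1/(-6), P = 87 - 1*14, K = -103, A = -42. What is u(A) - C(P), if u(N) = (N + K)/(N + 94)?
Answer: -409/156 ≈ -2.6218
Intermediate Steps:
P = 73 (P = 87 - 14 = 73)
C(V) = -⅙
u(N) = (-103 + N)/(94 + N) (u(N) = (N - 103)/(N + 94) = (-103 + N)/(94 + N))
u(A) - C(P) = (-103 - 42)/(94 - 42) - 1*(-⅙) = -145/52 + ⅙ = -409/156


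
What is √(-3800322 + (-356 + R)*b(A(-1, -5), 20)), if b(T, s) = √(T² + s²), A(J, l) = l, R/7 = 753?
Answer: √(-3800322 + 24575*√17) ≈ 1923.3*I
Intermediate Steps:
R = 5271 (R = 7*753 = 5271)
√(-3800322 + (-356 + R)*b(A(-1, -5), 20)) = √(-3800322 + (-356 + 5271)*√((-5)² + 20²)) = √(-3800322 + 4915*√(25 + 400)) = √(-3800322 + 4915*√425) = √(-3800322 + 4915*(5*√17)) = √(-3800322 + 24575*√17)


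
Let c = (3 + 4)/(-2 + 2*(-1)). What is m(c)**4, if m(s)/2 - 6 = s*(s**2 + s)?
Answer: 3154956561/1048576 ≈ 3008.8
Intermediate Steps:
c = -7/4 (c = 7/(-2 - 2) = 7/(-4) = 7*(-1/4) = -7/4 ≈ -1.7500)
m(s) = 12 + 2*s*(s + s**2) (m(s) = 12 + 2*(s*(s**2 + s)) = 12 + 2*(s*(s + s**2)) = 12 + 2*s*(s + s**2))
m(c)**4 = (12 + 2*(-7/4)**2 + 2*(-7/4)**3)**4 = (12 + 2*(49/16) + 2*(-343/64))**4 = (12 + 49/8 - 343/32)**4 = (237/32)**4 = 3154956561/1048576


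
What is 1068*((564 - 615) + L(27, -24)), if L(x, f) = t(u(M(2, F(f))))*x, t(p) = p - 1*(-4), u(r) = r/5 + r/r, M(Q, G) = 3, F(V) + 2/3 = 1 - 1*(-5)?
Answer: 535068/5 ≈ 1.0701e+5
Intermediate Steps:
F(V) = 16/3 (F(V) = -2/3 + (1 - 1*(-5)) = -2/3 + (1 + 5) = -2/3 + 6 = 16/3)
u(r) = 1 + r/5 (u(r) = r*(1/5) + 1 = r/5 + 1 = 1 + r/5)
t(p) = 4 + p (t(p) = p + 4 = 4 + p)
L(x, f) = 28*x/5 (L(x, f) = (4 + (1 + (1/5)*3))*x = (4 + (1 + 3/5))*x = (4 + 8/5)*x = 28*x/5)
1068*((564 - 615) + L(27, -24)) = 1068*((564 - 615) + (28/5)*27) = 1068*(-51 + 756/5) = 1068*(501/5) = 535068/5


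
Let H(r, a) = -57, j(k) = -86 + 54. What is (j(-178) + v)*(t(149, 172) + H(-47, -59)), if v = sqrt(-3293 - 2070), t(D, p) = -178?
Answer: 7520 - 235*I*sqrt(5363) ≈ 7520.0 - 17210.0*I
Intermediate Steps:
j(k) = -32
v = I*sqrt(5363) (v = sqrt(-5363) = I*sqrt(5363) ≈ 73.233*I)
(j(-178) + v)*(t(149, 172) + H(-47, -59)) = (-32 + I*sqrt(5363))*(-178 - 57) = (-32 + I*sqrt(5363))*(-235) = 7520 - 235*I*sqrt(5363)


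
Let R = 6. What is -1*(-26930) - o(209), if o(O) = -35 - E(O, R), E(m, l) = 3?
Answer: 26968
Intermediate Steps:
o(O) = -38 (o(O) = -35 - 1*3 = -35 - 3 = -38)
-1*(-26930) - o(209) = -1*(-26930) - 1*(-38) = 26930 + 38 = 26968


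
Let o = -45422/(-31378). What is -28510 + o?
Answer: -447270679/15689 ≈ -28509.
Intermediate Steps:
o = 22711/15689 (o = -45422*(-1/31378) = 22711/15689 ≈ 1.4476)
-28510 + o = -28510 + 22711/15689 = -447270679/15689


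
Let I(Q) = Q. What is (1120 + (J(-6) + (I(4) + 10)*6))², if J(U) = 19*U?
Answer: 1188100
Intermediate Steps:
(1120 + (J(-6) + (I(4) + 10)*6))² = (1120 + (19*(-6) + (4 + 10)*6))² = (1120 + (-114 + 14*6))² = (1120 + (-114 + 84))² = (1120 - 30)² = 1090² = 1188100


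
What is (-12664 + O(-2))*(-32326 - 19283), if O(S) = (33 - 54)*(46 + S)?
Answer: 701263092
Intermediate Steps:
O(S) = -966 - 21*S (O(S) = -21*(46 + S) = -966 - 21*S)
(-12664 + O(-2))*(-32326 - 19283) = (-12664 + (-966 - 21*(-2)))*(-32326 - 19283) = (-12664 + (-966 + 42))*(-51609) = (-12664 - 924)*(-51609) = -13588*(-51609) = 701263092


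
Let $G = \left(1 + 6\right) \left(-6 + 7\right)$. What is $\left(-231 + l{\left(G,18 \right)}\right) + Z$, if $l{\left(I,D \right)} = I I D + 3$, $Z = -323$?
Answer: $331$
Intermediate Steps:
$G = 7$ ($G = 7 \cdot 1 = 7$)
$l{\left(I,D \right)} = 3 + D I^{2}$ ($l{\left(I,D \right)} = I^{2} D + 3 = D I^{2} + 3 = 3 + D I^{2}$)
$\left(-231 + l{\left(G,18 \right)}\right) + Z = \left(-231 + \left(3 + 18 \cdot 7^{2}\right)\right) - 323 = \left(-231 + \left(3 + 18 \cdot 49\right)\right) - 323 = \left(-231 + \left(3 + 882\right)\right) - 323 = \left(-231 + 885\right) - 323 = 654 - 323 = 331$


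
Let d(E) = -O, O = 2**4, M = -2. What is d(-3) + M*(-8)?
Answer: 0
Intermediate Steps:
O = 16
d(E) = -16 (d(E) = -1*16 = -16)
d(-3) + M*(-8) = -16 - 2*(-8) = -16 + 16 = 0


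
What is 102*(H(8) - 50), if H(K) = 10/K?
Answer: -9945/2 ≈ -4972.5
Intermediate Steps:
102*(H(8) - 50) = 102*(10/8 - 50) = 102*(10*(1/8) - 50) = 102*(5/4 - 50) = 102*(-195/4) = -9945/2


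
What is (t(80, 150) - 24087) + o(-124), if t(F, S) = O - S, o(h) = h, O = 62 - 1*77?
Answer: -24376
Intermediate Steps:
O = -15 (O = 62 - 77 = -15)
t(F, S) = -15 - S
(t(80, 150) - 24087) + o(-124) = ((-15 - 1*150) - 24087) - 124 = ((-15 - 150) - 24087) - 124 = (-165 - 24087) - 124 = -24252 - 124 = -24376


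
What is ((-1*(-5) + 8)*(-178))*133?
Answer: -307762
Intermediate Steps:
((-1*(-5) + 8)*(-178))*133 = ((5 + 8)*(-178))*133 = (13*(-178))*133 = -2314*133 = -307762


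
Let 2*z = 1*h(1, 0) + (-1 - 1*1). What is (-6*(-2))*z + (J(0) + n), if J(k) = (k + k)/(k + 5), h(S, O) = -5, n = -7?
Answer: -49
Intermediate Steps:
J(k) = 2*k/(5 + k) (J(k) = (2*k)/(5 + k) = 2*k/(5 + k))
z = -7/2 (z = (1*(-5) + (-1 - 1*1))/2 = (-5 + (-1 - 1))/2 = (-5 - 2)/2 = (1/2)*(-7) = -7/2 ≈ -3.5000)
(-6*(-2))*z + (J(0) + n) = -6*(-2)*(-7/2) + (2*0/(5 + 0) - 7) = 12*(-7/2) + (2*0/5 - 7) = -42 + (2*0*(1/5) - 7) = -42 + (0 - 7) = -42 - 7 = -49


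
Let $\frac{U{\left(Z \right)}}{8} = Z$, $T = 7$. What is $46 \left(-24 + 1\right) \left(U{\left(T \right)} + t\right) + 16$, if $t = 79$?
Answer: $-142814$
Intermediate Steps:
$U{\left(Z \right)} = 8 Z$
$46 \left(-24 + 1\right) \left(U{\left(T \right)} + t\right) + 16 = 46 \left(-24 + 1\right) \left(8 \cdot 7 + 79\right) + 16 = 46 \left(- 23 \left(56 + 79\right)\right) + 16 = 46 \left(\left(-23\right) 135\right) + 16 = 46 \left(-3105\right) + 16 = -142830 + 16 = -142814$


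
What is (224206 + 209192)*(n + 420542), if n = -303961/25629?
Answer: 1557020881209962/8543 ≈ 1.8226e+11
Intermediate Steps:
n = -303961/25629 (n = -303961*1/25629 = -303961/25629 ≈ -11.860)
(224206 + 209192)*(n + 420542) = (224206 + 209192)*(-303961/25629 + 420542) = 433398*(10777766957/25629) = 1557020881209962/8543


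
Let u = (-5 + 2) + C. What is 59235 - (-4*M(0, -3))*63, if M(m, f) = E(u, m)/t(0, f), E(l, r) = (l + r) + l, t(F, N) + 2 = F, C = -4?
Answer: 60999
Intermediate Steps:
t(F, N) = -2 + F
u = -7 (u = (-5 + 2) - 4 = -3 - 4 = -7)
E(l, r) = r + 2*l
M(m, f) = 7 - m/2 (M(m, f) = (m + 2*(-7))/(-2 + 0) = (m - 14)/(-2) = (-14 + m)*(-½) = 7 - m/2)
59235 - (-4*M(0, -3))*63 = 59235 - (-4*(7 - ½*0))*63 = 59235 - (-4*(7 + 0))*63 = 59235 - (-4*7)*63 = 59235 - (-28)*63 = 59235 - 1*(-1764) = 59235 + 1764 = 60999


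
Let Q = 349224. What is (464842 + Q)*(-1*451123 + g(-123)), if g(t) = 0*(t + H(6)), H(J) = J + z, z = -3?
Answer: -367243896118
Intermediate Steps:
H(J) = -3 + J (H(J) = J - 3 = -3 + J)
g(t) = 0 (g(t) = 0*(t + (-3 + 6)) = 0*(t + 3) = 0*(3 + t) = 0)
(464842 + Q)*(-1*451123 + g(-123)) = (464842 + 349224)*(-1*451123 + 0) = 814066*(-451123 + 0) = 814066*(-451123) = -367243896118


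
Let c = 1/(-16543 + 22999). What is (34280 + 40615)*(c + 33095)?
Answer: 5334054878765/2152 ≈ 2.4786e+9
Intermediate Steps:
c = 1/6456 ≈ 0.00015489
(34280 + 40615)*(c + 33095) = (34280 + 40615)*(1/6456 + 33095) = 74895*(213661321/6456) = 5334054878765/2152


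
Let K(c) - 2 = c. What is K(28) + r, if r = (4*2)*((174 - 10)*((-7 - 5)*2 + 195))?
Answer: 224382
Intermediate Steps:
K(c) = 2 + c
r = 224352 (r = 8*(164*(-12*2 + 195)) = 8*(164*(-24 + 195)) = 8*(164*171) = 8*28044 = 224352)
K(28) + r = (2 + 28) + 224352 = 30 + 224352 = 224382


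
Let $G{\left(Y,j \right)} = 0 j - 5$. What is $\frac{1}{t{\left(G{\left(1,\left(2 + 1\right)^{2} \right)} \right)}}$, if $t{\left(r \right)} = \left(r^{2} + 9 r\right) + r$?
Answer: $- \frac{1}{25} \approx -0.04$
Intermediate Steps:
$G{\left(Y,j \right)} = -5$ ($G{\left(Y,j \right)} = 0 - 5 = -5$)
$t{\left(r \right)} = r^{2} + 10 r$
$\frac{1}{t{\left(G{\left(1,\left(2 + 1\right)^{2} \right)} \right)}} = \frac{1}{\left(-5\right) \left(10 - 5\right)} = \frac{1}{\left(-5\right) 5} = \frac{1}{-25} = - \frac{1}{25}$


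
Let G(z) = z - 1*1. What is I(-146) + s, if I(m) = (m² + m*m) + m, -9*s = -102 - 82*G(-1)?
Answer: 382312/9 ≈ 42479.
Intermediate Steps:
G(z) = -1 + z (G(z) = z - 1 = -1 + z)
s = -62/9 (s = -(-102 - 82*(-1 - 1))/9 = -(-102 - 82*(-2))/9 = -(-102 + 164)/9 = -⅑*62 = -62/9 ≈ -6.8889)
I(m) = m + 2*m² (I(m) = (m² + m²) + m = 2*m² + m = m + 2*m²)
I(-146) + s = -146*(1 + 2*(-146)) - 62/9 = -146*(1 - 292) - 62/9 = -146*(-291) - 62/9 = 42486 - 62/9 = 382312/9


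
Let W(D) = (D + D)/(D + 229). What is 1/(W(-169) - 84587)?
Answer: -30/2537779 ≈ -1.1821e-5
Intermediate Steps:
W(D) = 2*D/(229 + D) (W(D) = (2*D)/(229 + D) = 2*D/(229 + D))
1/(W(-169) - 84587) = 1/(2*(-169)/(229 - 169) - 84587) = 1/(2*(-169)/60 - 84587) = 1/(2*(-169)*(1/60) - 84587) = 1/(-169/30 - 84587) = 1/(-2537779/30) = -30/2537779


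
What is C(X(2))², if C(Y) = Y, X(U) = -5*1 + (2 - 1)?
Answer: 16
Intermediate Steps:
X(U) = -4 (X(U) = -5 + 1 = -4)
C(X(2))² = (-4)² = 16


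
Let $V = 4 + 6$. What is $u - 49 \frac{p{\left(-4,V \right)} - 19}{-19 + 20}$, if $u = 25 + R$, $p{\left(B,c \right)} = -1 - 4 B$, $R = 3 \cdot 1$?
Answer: $224$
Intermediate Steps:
$R = 3$
$V = 10$
$p{\left(B,c \right)} = -1 - 4 B$
$u = 28$ ($u = 25 + 3 = 28$)
$u - 49 \frac{p{\left(-4,V \right)} - 19}{-19 + 20} = 28 - 49 \frac{\left(-1 - -16\right) - 19}{-19 + 20} = 28 - 49 \frac{\left(-1 + 16\right) - 19}{1} = 28 - 49 \left(15 - 19\right) 1 = 28 - 49 \left(\left(-4\right) 1\right) = 28 - -196 = 28 + 196 = 224$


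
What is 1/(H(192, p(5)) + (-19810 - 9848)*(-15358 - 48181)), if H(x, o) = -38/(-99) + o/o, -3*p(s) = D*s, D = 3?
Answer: 99/186559526675 ≈ 5.3066e-10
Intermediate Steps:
p(s) = -s
H(x, o) = 137/99 (H(x, o) = -38*(-1/99) + 1 = 38/99 + 1 = 137/99)
1/(H(192, p(5)) + (-19810 - 9848)*(-15358 - 48181)) = 1/(137/99 + (-19810 - 9848)*(-15358 - 48181)) = 1/(137/99 - 29658*(-63539)) = 1/(137/99 + 1884439662) = 1/(186559526675/99) = 99/186559526675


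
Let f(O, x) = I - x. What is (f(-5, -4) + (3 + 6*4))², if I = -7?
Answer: 576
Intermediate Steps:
f(O, x) = -7 - x
(f(-5, -4) + (3 + 6*4))² = ((-7 - 1*(-4)) + (3 + 6*4))² = ((-7 + 4) + (3 + 24))² = (-3 + 27)² = 24² = 576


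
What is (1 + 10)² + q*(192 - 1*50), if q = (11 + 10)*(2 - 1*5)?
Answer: -8825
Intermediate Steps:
q = -63 (q = 21*(2 - 5) = 21*(-3) = -63)
(1 + 10)² + q*(192 - 1*50) = (1 + 10)² - 63*(192 - 1*50) = 11² - 63*(192 - 50) = 121 - 63*142 = 121 - 8946 = -8825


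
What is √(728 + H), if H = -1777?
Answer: I*√1049 ≈ 32.388*I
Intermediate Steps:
√(728 + H) = √(728 - 1777) = √(-1049) = I*√1049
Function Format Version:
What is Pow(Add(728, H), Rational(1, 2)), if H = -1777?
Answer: Mul(I, Pow(1049, Rational(1, 2))) ≈ Mul(32.388, I)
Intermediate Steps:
Pow(Add(728, H), Rational(1, 2)) = Pow(Add(728, -1777), Rational(1, 2)) = Pow(-1049, Rational(1, 2)) = Mul(I, Pow(1049, Rational(1, 2)))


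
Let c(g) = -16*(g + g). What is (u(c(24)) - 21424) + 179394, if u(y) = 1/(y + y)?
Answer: 242641919/1536 ≈ 1.5797e+5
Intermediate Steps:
c(g) = -32*g
u(y) = 1/(2*y)
(u(c(24)) - 21424) + 179394 = (1/(2*((-32*24))) - 21424) + 179394 = ((1/2)/(-768) - 21424) + 179394 = ((1/2)*(-1/768) - 21424) + 179394 = (-1/1536 - 21424) + 179394 = -32907265/1536 + 179394 = 242641919/1536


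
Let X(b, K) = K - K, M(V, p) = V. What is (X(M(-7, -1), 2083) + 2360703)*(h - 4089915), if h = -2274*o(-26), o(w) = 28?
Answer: -9805385291661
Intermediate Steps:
h = -63672 (h = -2274*28 = -63672)
X(b, K) = 0
(X(M(-7, -1), 2083) + 2360703)*(h - 4089915) = (0 + 2360703)*(-63672 - 4089915) = 2360703*(-4153587) = -9805385291661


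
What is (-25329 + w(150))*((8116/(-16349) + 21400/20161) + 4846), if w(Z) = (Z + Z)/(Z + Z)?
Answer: -40461148451870304/329612189 ≈ -1.2275e+8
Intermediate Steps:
w(Z) = 1 (w(Z) = (2*Z)/((2*Z)) = (2*Z)*(1/(2*Z)) = 1)
(-25329 + w(150))*((8116/(-16349) + 21400/20161) + 4846) = (-25329 + 1)*((8116/(-16349) + 21400/20161) + 4846) = -25328*((8116*(-1/16349) + 21400*(1/20161)) + 4846) = -25328*((-8116/16349 + 21400/20161) + 4846) = -25328*(186241924/329612189 + 4846) = -25328*1597486909818/329612189 = -40461148451870304/329612189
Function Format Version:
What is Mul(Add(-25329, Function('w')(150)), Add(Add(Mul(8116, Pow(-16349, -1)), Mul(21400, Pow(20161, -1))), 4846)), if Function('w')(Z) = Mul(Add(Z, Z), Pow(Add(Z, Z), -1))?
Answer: Rational(-40461148451870304, 329612189) ≈ -1.2275e+8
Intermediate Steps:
Function('w')(Z) = 1 (Function('w')(Z) = Mul(Mul(2, Z), Pow(Mul(2, Z), -1)) = Mul(Mul(2, Z), Mul(Rational(1, 2), Pow(Z, -1))) = 1)
Mul(Add(-25329, Function('w')(150)), Add(Add(Mul(8116, Pow(-16349, -1)), Mul(21400, Pow(20161, -1))), 4846)) = Mul(Add(-25329, 1), Add(Add(Mul(8116, Pow(-16349, -1)), Mul(21400, Pow(20161, -1))), 4846)) = Mul(-25328, Add(Add(Mul(8116, Rational(-1, 16349)), Mul(21400, Rational(1, 20161))), 4846)) = Mul(-25328, Add(Add(Rational(-8116, 16349), Rational(21400, 20161)), 4846)) = Mul(-25328, Add(Rational(186241924, 329612189), 4846)) = Mul(-25328, Rational(1597486909818, 329612189)) = Rational(-40461148451870304, 329612189)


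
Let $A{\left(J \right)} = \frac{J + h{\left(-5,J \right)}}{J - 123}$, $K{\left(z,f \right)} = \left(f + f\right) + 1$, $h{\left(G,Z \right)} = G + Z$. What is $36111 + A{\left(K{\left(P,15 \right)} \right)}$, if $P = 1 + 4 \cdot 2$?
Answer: $\frac{3322155}{92} \approx 36110.0$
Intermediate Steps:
$P = 9$ ($P = 1 + 8 = 9$)
$K{\left(z,f \right)} = 1 + 2 f$ ($K{\left(z,f \right)} = 2 f + 1 = 1 + 2 f$)
$A{\left(J \right)} = \frac{-5 + 2 J}{-123 + J}$ ($A{\left(J \right)} = \frac{J + \left(-5 + J\right)}{J - 123} = \frac{-5 + 2 J}{-123 + J}$)
$36111 + A{\left(K{\left(P,15 \right)} \right)} = 36111 + \frac{-5 + 2 \left(1 + 2 \cdot 15\right)}{-123 + \left(1 + 2 \cdot 15\right)} = 36111 + \frac{-5 + 2 \left(1 + 30\right)}{-123 + \left(1 + 30\right)} = 36111 + \frac{-5 + 2 \cdot 31}{-123 + 31} = 36111 + \frac{-5 + 62}{-92} = 36111 - \frac{57}{92} = \frac{3322155}{92}$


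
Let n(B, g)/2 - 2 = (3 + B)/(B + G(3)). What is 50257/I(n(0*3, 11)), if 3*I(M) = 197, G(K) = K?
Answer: 150771/197 ≈ 765.33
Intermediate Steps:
n(B, g) = 6 (n(B, g) = 4 + 2*((3 + B)/(B + 3)) = 4 + 2*((3 + B)/(3 + B)) = 4 + 2*1 = 4 + 2 = 6)
I(M) = 197/3 (I(M) = (⅓)*197 = 197/3)
50257/I(n(0*3, 11)) = 50257/(197/3) = 50257*(3/197) = 150771/197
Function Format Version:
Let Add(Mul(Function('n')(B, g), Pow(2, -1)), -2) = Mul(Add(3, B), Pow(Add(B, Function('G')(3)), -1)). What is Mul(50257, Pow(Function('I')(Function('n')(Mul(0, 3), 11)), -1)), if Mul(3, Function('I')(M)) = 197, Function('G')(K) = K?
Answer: Rational(150771, 197) ≈ 765.33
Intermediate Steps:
Function('n')(B, g) = 6 (Function('n')(B, g) = Add(4, Mul(2, Mul(Add(3, B), Pow(Add(B, 3), -1)))) = Add(4, Mul(2, Mul(Add(3, B), Pow(Add(3, B), -1)))) = Add(4, Mul(2, 1)) = Add(4, 2) = 6)
Function('I')(M) = Rational(197, 3) (Function('I')(M) = Mul(Rational(1, 3), 197) = Rational(197, 3))
Mul(50257, Pow(Function('I')(Function('n')(Mul(0, 3), 11)), -1)) = Mul(50257, Pow(Rational(197, 3), -1)) = Mul(50257, Rational(3, 197)) = Rational(150771, 197)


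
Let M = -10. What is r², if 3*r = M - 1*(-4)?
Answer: 4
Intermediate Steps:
r = -2 (r = (-10 - 1*(-4))/3 = (-10 + 4)/3 = (⅓)*(-6) = -2)
r² = (-2)² = 4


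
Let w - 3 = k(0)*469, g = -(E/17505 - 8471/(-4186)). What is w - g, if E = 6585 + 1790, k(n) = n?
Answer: 80634079/14655186 ≈ 5.5021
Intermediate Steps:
E = 8375
g = -36668521/14655186 (g = -(8375/17505 - 8471/(-4186)) = -(8375*(1/17505) - 8471*(-1/4186)) = -(1675/3501 + 8471/4186) = -1*36668521/14655186 = -36668521/14655186 ≈ -2.5021)
w = 3 (w = 3 + 0*469 = 3 + 0 = 3)
w - g = 3 - 1*(-36668521/14655186) = 3 + 36668521/14655186 = 80634079/14655186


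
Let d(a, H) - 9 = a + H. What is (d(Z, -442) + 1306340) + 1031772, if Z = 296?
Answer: 2337975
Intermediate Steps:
d(a, H) = 9 + H + a (d(a, H) = 9 + (a + H) = 9 + (H + a) = 9 + H + a)
(d(Z, -442) + 1306340) + 1031772 = ((9 - 442 + 296) + 1306340) + 1031772 = (-137 + 1306340) + 1031772 = 1306203 + 1031772 = 2337975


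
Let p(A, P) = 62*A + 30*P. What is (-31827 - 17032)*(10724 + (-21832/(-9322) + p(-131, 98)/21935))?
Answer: -53580083959631782/102239035 ≈ -5.2407e+8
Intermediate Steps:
p(A, P) = 30*P + 62*A
(-31827 - 17032)*(10724 + (-21832/(-9322) + p(-131, 98)/21935)) = (-31827 - 17032)*(10724 + (-21832/(-9322) + (30*98 + 62*(-131))/21935)) = -48859*(10724 + (-21832*(-1/9322) + (2940 - 8122)*(1/21935))) = -48859*(10724 + (10916/4661 - 5182*1/21935)) = -48859*(10724 + (10916/4661 - 5182/21935)) = -48859*(10724 + 215289158/102239035) = -48859*1096626700498/102239035 = -53580083959631782/102239035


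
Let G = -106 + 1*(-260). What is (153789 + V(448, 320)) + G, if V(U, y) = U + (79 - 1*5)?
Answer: 153945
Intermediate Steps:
V(U, y) = 74 + U (V(U, y) = U + (79 - 5) = U + 74 = 74 + U)
G = -366 (G = -106 - 260 = -366)
(153789 + V(448, 320)) + G = (153789 + (74 + 448)) - 366 = (153789 + 522) - 366 = 154311 - 366 = 153945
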